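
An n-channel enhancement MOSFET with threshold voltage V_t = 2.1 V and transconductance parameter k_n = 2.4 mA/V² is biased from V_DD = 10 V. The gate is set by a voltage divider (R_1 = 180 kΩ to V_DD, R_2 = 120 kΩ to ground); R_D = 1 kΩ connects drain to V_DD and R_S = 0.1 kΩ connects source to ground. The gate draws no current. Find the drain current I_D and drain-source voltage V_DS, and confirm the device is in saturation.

I_D ≈ 3.1 mA, V_DS ≈ 6.6 V

V_G = V_DD·R_2/(R_1+R_2) = 10×120/300 = 4 V.
Assume saturation: I_D = (k_n/2)(V_GS − V_t)² with V_GS = V_G − I_D·R_S = 4 − 0.1·I_D.
Substituting gives 0.012·I_D² − 1.46·I_D + 4.33 = 0, with roots I_D = 3.05 or 118 mA.
The root I_D = 118 mA gives V_GS = -7.83 V ≤ V_t, so take I_D = 3.05 mA.
Then V_GS = 3.69 V and V_DS = V_DD − I_D(R_D+R_S) = 10 − 3.05×1.1 = 6.64 V.
Saturation requires V_DS ≥ V_GS − V_t = 1.59 V; 6.64 ≥ 1.59 ✓.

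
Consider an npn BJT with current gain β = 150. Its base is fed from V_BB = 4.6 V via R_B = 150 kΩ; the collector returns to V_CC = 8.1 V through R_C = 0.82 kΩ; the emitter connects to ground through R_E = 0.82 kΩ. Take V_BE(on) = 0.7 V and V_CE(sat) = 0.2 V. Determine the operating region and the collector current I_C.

Assume active. Base-emitter loop: I_B = (V_BB − V_BE)/(R_B + (β+1)R_E) = (4.6 − 0.7)/(150 + 151×0.82) = 0.0142 mA.
I_C = β·I_B = 150×0.0142 = 2.14 mA.
V_CE = V_CC − I_C·R_C − I_E·R_E = 8.1 − 2.14×0.82 − 2.15×0.82 = 4.58 V > V_CE(sat), so the active-region assumption holds.

active; I_C ≈ 2.1 mA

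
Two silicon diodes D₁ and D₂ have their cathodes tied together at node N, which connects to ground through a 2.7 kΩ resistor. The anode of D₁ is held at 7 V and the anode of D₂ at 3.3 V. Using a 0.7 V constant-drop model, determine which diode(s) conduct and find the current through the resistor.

Only D₁ conducts; I_R ≈ 2.3 mA

Assume both conduct. Then node N would need to be at both 7−0.7 = 6.3 V and 3.3−0.7 = 2.6 V, which is impossible.
Assume only D₁ conducts: V_N = 7 − 0.7 = 6.3 V, so I_R = 6.3/2.7 = 2.33 mA.
Check D₂: its anode-to-cathode voltage is 3.3 − 6.3 = -3 V < 0.7 V, so it is off. The assumption is consistent.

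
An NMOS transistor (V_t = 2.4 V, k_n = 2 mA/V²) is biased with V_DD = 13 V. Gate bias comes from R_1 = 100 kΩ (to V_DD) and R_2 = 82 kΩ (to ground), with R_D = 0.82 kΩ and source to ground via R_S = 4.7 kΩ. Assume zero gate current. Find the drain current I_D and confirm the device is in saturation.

I_D ≈ 0.57 mA

V_G = V_DD·R_2/(R_1+R_2) = 13×82/182 = 5.86 V.
Assume saturation: I_D = (k_n/2)(V_GS − V_t)² with V_GS = V_G − I_D·R_S = 5.86 − 4.7·I_D.
Substituting gives 22.1·I_D² − 33.5·I_D + 12 = 0, with roots I_D = 0.574 or 0.942 mA.
The root I_D = 0.942 mA gives V_GS = 1.43 V ≤ V_t, so take I_D = 0.574 mA.
Then V_GS = 3.16 V and V_DS = V_DD − I_D(R_D+R_S) = 13 − 0.574×5.52 = 9.83 V.
Saturation requires V_DS ≥ V_GS − V_t = 0.758 V; 9.83 ≥ 0.758 ✓.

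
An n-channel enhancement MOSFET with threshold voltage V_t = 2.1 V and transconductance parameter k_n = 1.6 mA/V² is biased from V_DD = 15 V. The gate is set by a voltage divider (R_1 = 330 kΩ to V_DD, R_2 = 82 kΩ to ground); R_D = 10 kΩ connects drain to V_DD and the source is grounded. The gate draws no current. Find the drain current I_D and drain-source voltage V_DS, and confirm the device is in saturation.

V_G = V_DD·R_2/(R_1+R_2) = 15×82/412 = 2.99 V. With the source grounded, V_GS = V_G = 2.99 V.
Assume saturation: I_D = (k_n/2)(V_GS − V_t)² = (1.6/2)×(2.99 − 2.1)² = 0.8×0.885² = 0.627 mA.
V_DS = V_DD − I_D·R_D = 15 − 0.627×10 = 8.73 V.
Saturation requires V_DS ≥ V_GS − V_t = 0.885 V; 8.73 ≥ 0.885 ✓.

I_D ≈ 0.63 mA, V_DS ≈ 8.7 V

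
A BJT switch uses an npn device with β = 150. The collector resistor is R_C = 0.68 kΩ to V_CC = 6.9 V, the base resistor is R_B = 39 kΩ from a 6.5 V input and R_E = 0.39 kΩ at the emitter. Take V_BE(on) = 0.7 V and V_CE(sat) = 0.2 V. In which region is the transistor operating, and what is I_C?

Assume active: I_B = (6.5 − 0.7)/(39 + 151×0.39) = 0.0593 mA, I_C = β·I_B = 8.89 mA.
Then V_CE = 6.9 − 8.89×0.68 − 8.95×0.39 = -2.63 V < 0.2 V — the active assumption fails.
Re-solve with V_CE = 0.2 V. KCL at the emitter: V_E/R_E = (V_BB−0.7−V_E)/R_B + (V_CC−0.2−V_E)/R_C, giving V_E = 2.46 V.
I_C = (V_CC − 0.2 − V_E)/R_C = (6.7 − 2.46)/0.68 = 6.23 mA.
Check: I_B = (5.8 − 2.46)/39 = 0.0856 mA, and β·I_B = 12.8 mA > I_C, confirming saturation.

saturation; I_C ≈ 6.2 mA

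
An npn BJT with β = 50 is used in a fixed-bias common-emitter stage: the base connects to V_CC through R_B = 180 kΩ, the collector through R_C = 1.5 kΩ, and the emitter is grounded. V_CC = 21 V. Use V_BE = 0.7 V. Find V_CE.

Base loop: V_CC = I_B·R_B + V_BE, so I_B = (21 − 0.7)/180 kΩ = 0.113 mA.
In the active region I_C = β·I_B = 50 × 0.113 = 5.64 mA.
Collector loop: V_CE = V_CC − I_C·R_C = 21 − 5.64×1.5 = 12.5 V.
Since V_CE = 12.5 V > V_CE(sat) ≈ 0.2 V, the transistor is in the active region as assumed.

V_CE ≈ 13 V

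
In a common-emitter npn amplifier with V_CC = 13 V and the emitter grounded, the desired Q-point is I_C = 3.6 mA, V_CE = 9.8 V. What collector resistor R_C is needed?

Collector loop: V_CC = I_C·R_C + V_CE.
R_C = (V_CC − V_CE)/I_C = (13 − 9.8)/3.6 = 0.889 kΩ.

R_C ≈ 0.89 kΩ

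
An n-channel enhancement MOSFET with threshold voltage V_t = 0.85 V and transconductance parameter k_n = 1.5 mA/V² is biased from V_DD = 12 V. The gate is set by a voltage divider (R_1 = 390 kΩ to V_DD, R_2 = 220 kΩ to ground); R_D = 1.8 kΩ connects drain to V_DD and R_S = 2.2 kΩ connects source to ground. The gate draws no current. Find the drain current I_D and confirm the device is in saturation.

V_G = V_DD·R_2/(R_1+R_2) = 12×220/610 = 4.33 V.
Assume saturation: I_D = (k_n/2)(V_GS − V_t)² with V_GS = V_G − I_D·R_S = 4.33 − 2.2·I_D.
Substituting gives 3.63·I_D² − 12.5·I_D + 9.07 = 0, with roots I_D = 1.04 or 2.39 mA.
The root I_D = 2.39 mA gives V_GS = -0.936 V ≤ V_t, so take I_D = 1.04 mA.
Then V_GS = 2.03 V and V_DS = V_DD − I_D(R_D+R_S) = 12 − 1.04×4 = 7.82 V.
Saturation requires V_DS ≥ V_GS − V_t = 1.18 V; 7.82 ≥ 1.18 ✓.

I_D ≈ 1 mA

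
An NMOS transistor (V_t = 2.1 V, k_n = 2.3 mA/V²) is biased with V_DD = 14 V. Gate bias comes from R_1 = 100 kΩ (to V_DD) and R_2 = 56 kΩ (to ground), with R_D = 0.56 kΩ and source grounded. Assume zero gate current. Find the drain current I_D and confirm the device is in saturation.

I_D ≈ 9.8 mA

V_G = V_DD·R_2/(R_1+R_2) = 14×56/156 = 5.03 V. With the source grounded, V_GS = V_G = 5.03 V.
Assume saturation: I_D = (k_n/2)(V_GS − V_t)² = (2.3/2)×(5.03 − 2.1)² = 1.15×2.93² = 9.84 mA.
V_DS = V_DD − I_D·R_D = 14 − 9.84×0.56 = 8.49 V.
Saturation requires V_DS ≥ V_GS − V_t = 2.93 V; 8.49 ≥ 2.93 ✓.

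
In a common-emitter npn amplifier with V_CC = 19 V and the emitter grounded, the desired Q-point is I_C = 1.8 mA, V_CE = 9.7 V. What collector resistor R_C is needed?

Collector loop: V_CC = I_C·R_C + V_CE.
R_C = (V_CC − V_CE)/I_C = (19 − 9.7)/1.8 = 5.17 kΩ.

R_C ≈ 5.2 kΩ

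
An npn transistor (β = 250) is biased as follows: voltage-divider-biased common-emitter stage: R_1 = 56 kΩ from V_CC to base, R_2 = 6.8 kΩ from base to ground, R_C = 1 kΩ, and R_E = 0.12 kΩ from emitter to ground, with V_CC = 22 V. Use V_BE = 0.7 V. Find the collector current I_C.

I_C ≈ 12 mA

Thevenize the base divider: V_Th = V_CC·R_2/(R_1+R_2) = 22×6.8/62.8 = 2.38 V, R_Th = R_1‖R_2 = 6.06 kΩ.
Base-emitter loop: V_Th = I_B·R_Th + V_BE + (β+1)I_B·R_E, so I_B = (2.38 − 0.7) / (6.06 + 251×0.12) = 0.0465 mA.
I_C = β·I_B = 250×0.0465 = 11.6 mA, and I_E = (β+1)I_B = 11.7 mA.
V_CE = V_CC − I_C·R_C − I_E·R_E = 22 − 11.6×1 − 11.7×0.12 = 8.98 V.
V_CE = 8.98 V > 0.2 V confirms active-region operation.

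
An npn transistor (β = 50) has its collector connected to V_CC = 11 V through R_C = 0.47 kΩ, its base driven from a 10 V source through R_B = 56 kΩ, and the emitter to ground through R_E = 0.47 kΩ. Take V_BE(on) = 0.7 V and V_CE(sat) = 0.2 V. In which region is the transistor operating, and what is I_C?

Assume active. Base-emitter loop: I_B = (V_BB − V_BE)/(R_B + (β+1)R_E) = (10 − 0.7)/(56 + 51×0.47) = 0.116 mA.
I_C = β·I_B = 50×0.116 = 5.81 mA.
V_CE = V_CC − I_C·R_C − I_E·R_E = 11 − 5.81×0.47 − 5.93×0.47 = 5.48 V > V_CE(sat), so the active-region assumption holds.

active; I_C ≈ 5.8 mA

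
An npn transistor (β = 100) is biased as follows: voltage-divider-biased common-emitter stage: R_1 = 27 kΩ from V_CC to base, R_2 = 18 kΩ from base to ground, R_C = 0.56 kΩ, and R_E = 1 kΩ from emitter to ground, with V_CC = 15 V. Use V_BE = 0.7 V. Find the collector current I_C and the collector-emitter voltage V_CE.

Thevenize the base divider: V_Th = V_CC·R_2/(R_1+R_2) = 15×18/45 = 6 V, R_Th = R_1‖R_2 = 10.8 kΩ.
Base-emitter loop: V_Th = I_B·R_Th + V_BE + (β+1)I_B·R_E, so I_B = (6 − 0.7) / (10.8 + 101×1) = 0.0474 mA.
I_C = β·I_B = 100×0.0474 = 4.74 mA, and I_E = (β+1)I_B = 4.79 mA.
V_CE = V_CC − I_C·R_C − I_E·R_E = 15 − 4.74×0.56 − 4.79×1 = 7.56 V.
V_CE = 7.56 V > 0.2 V confirms active-region operation.

I_C ≈ 4.7 mA, V_CE ≈ 7.6 V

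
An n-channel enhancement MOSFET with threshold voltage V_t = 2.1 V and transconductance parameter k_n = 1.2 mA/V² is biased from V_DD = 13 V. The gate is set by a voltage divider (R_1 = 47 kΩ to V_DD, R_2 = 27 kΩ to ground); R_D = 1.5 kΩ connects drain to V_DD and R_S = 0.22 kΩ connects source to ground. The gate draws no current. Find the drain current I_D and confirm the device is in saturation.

V_G = V_DD·R_2/(R_1+R_2) = 13×27/74 = 4.74 V.
Assume saturation: I_D = (k_n/2)(V_GS − V_t)² with V_GS = V_G − I_D·R_S = 4.74 − 0.22·I_D.
Substituting gives 0.029·I_D² − 1.7·I_D + 4.19 = 0, with roots I_D = 2.58 or 55.9 mA.
The root I_D = 55.9 mA gives V_GS = -7.55 V ≤ V_t, so take I_D = 2.58 mA.
Then V_GS = 4.17 V and V_DS = V_DD − I_D(R_D+R_S) = 13 − 2.58×1.72 = 8.56 V.
Saturation requires V_DS ≥ V_GS − V_t = 2.07 V; 8.56 ≥ 2.07 ✓.

I_D ≈ 2.6 mA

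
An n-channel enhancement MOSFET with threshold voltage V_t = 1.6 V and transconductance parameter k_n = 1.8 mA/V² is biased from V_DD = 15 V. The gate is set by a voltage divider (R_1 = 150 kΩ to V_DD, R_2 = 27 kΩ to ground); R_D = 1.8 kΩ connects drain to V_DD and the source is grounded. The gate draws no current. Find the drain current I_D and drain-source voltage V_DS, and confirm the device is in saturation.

V_G = V_DD·R_2/(R_1+R_2) = 15×27/177 = 2.29 V. With the source grounded, V_GS = V_G = 2.29 V.
Assume saturation: I_D = (k_n/2)(V_GS − V_t)² = (1.8/2)×(2.29 − 1.6)² = 0.9×0.688² = 0.426 mA.
V_DS = V_DD − I_D·R_D = 15 − 0.426×1.8 = 14.2 V.
Saturation requires V_DS ≥ V_GS − V_t = 0.688 V; 14.2 ≥ 0.688 ✓.

I_D ≈ 0.43 mA, V_DS ≈ 14 V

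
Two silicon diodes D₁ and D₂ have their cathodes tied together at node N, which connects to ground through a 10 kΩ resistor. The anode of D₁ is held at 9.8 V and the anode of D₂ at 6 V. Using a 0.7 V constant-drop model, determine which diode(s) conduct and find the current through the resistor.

Only D₁ conducts; I_R ≈ 0.91 mA

Assume both conduct. Then node N would need to be at both 9.8−0.7 = 9.1 V and 6−0.7 = 5.3 V, which is impossible.
Assume only D₁ conducts: V_N = 9.8 − 0.7 = 9.1 V, so I_R = 9.1/10 = 0.91 mA.
Check D₂: its anode-to-cathode voltage is 6 − 9.1 = -3.1 V < 0.7 V, so it is off. The assumption is consistent.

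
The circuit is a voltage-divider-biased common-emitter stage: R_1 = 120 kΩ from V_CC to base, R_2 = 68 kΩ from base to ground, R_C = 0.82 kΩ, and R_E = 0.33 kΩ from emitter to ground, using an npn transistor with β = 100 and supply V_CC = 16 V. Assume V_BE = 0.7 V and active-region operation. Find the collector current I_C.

Thevenize the base divider: V_Th = V_CC·R_2/(R_1+R_2) = 16×68/188 = 5.79 V, R_Th = R_1‖R_2 = 43.4 kΩ.
Base-emitter loop: V_Th = I_B·R_Th + V_BE + (β+1)I_B·R_E, so I_B = (5.79 − 0.7) / (43.4 + 101×0.33) = 0.0663 mA.
I_C = β·I_B = 100×0.0663 = 6.63 mA, and I_E = (β+1)I_B = 6.7 mA.
V_CE = V_CC − I_C·R_C − I_E·R_E = 16 − 6.63×0.82 − 6.7×0.33 = 8.35 V.
V_CE = 8.35 V > 0.2 V confirms active-region operation.

I_C ≈ 6.6 mA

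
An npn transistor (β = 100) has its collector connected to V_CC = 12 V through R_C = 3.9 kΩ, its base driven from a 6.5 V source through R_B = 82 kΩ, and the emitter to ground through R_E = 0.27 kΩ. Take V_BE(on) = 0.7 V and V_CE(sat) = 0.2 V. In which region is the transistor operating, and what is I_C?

saturation; I_C ≈ 2.8 mA

Assume active: I_B = (6.5 − 0.7)/(82 + 101×0.27) = 0.0531 mA, I_C = β·I_B = 5.31 mA.
Then V_CE = 12 − 5.31×3.9 − 5.36×0.27 = -10.1 V < 0.2 V — the active assumption fails.
Re-solve with V_CE = 0.2 V. KCL at the emitter: V_E/R_E = (V_BB−0.7−V_E)/R_B + (V_CC−0.2−V_E)/R_C, giving V_E = 0.779 V.
I_C = (V_CC − 0.2 − V_E)/R_C = (11.8 − 0.779)/3.9 = 2.83 mA.
Check: I_B = (5.8 − 0.779)/82 = 0.0612 mA, and β·I_B = 6.12 mA > I_C, confirming saturation.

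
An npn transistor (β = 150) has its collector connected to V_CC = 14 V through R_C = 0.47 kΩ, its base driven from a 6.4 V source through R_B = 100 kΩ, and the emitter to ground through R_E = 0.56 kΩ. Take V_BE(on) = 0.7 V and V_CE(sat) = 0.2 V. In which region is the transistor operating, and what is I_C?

active; I_C ≈ 4.6 mA

Assume active. Base-emitter loop: I_B = (V_BB − V_BE)/(R_B + (β+1)R_E) = (6.4 − 0.7)/(100 + 151×0.56) = 0.0309 mA.
I_C = β·I_B = 150×0.0309 = 4.63 mA.
V_CE = V_CC − I_C·R_C − I_E·R_E = 14 − 4.63×0.47 − 4.66×0.56 = 9.21 V > V_CE(sat), so the active-region assumption holds.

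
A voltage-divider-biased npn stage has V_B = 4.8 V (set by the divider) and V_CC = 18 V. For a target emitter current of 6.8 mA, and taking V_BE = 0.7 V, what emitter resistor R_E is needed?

V_E = V_B − V_BE = 4.8 − 0.7 = 4.1 V.
R_E = V_E / I_E = 4.1 / 6.8 = 0.603 kΩ.

R_E ≈ 0.6 kΩ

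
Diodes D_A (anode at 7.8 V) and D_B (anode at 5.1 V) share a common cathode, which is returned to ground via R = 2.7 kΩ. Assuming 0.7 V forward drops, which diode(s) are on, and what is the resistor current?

Only D_A conducts; I_R ≈ 2.6 mA

Assume both conduct. Then node N would need to be at both 7.8−0.7 = 7.1 V and 5.1−0.7 = 4.4 V, which is impossible.
Assume only D_A conducts: V_N = 7.8 − 0.7 = 7.1 V, so I_R = 7.1/2.7 = 2.63 mA.
Check D_B: its anode-to-cathode voltage is 5.1 − 7.1 = -2 V < 0.7 V, so it is off. The assumption is consistent.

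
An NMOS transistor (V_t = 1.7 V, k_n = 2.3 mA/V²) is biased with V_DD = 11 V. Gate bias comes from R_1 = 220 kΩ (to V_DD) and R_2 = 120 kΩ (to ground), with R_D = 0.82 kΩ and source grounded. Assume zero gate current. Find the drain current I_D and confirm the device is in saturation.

V_G = V_DD·R_2/(R_1+R_2) = 11×120/340 = 3.88 V. With the source grounded, V_GS = V_G = 3.88 V.
Assume saturation: I_D = (k_n/2)(V_GS − V_t)² = (2.3/2)×(3.88 − 1.7)² = 1.15×2.18² = 5.48 mA.
V_DS = V_DD − I_D·R_D = 11 − 5.48×0.82 = 6.51 V.
Saturation requires V_DS ≥ V_GS − V_t = 2.18 V; 6.51 ≥ 2.18 ✓.

I_D ≈ 5.5 mA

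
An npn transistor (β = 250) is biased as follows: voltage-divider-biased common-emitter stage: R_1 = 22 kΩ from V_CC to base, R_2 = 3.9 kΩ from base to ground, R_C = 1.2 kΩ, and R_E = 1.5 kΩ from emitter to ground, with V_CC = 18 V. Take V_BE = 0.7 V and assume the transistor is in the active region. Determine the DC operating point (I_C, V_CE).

Thevenize the base divider: V_Th = V_CC·R_2/(R_1+R_2) = 18×3.9/25.9 = 2.71 V, R_Th = R_1‖R_2 = 3.31 kΩ.
Base-emitter loop: V_Th = I_B·R_Th + V_BE + (β+1)I_B·R_E, so I_B = (2.71 − 0.7) / (3.31 + 251×1.5) = 0.00529 mA.
I_C = β·I_B = 250×0.00529 = 1.32 mA, and I_E = (β+1)I_B = 1.33 mA.
V_CE = V_CC − I_C·R_C − I_E·R_E = 18 − 1.32×1.2 − 1.33×1.5 = 14.4 V.
V_CE = 14.4 V > 0.2 V confirms active-region operation.

I_C ≈ 1.3 mA, V_CE ≈ 14 V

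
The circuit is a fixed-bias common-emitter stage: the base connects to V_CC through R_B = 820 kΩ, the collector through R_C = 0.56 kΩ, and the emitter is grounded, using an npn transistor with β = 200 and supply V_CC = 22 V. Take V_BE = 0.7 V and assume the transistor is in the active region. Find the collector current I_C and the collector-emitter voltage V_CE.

Base loop: V_CC = I_B·R_B + V_BE, so I_B = (22 − 0.7)/820 kΩ = 0.026 mA.
In the active region I_C = β·I_B = 200 × 0.026 = 5.2 mA.
Collector loop: V_CE = V_CC − I_C·R_C = 22 − 5.2×0.56 = 19.1 V.
Since V_CE = 19.1 V > V_CE(sat) ≈ 0.2 V, the transistor is in the active region as assumed.

I_C ≈ 5.2 mA, V_CE ≈ 19 V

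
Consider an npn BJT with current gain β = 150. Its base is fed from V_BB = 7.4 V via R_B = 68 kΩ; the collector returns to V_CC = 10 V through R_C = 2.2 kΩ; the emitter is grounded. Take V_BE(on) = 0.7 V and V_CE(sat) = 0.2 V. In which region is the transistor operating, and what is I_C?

saturation; I_C ≈ 4.5 mA

Assume active: I_B = (7.4 − 0.7)/68 = 0.0985 mA, giving I_C = β·I_B = 14.8 mA.
But then V_CE = 10 − 14.8×2.2 = -22.5 V < V_CE(sat) = 0.2 V — impossible in the active region.
So the transistor is saturated. With V_CE = 0.2 V, I_C = (V_CC − 0.2)/R_C = 9.8/2.2 = 4.45 mA.
Check: β·I_B = 14.8 mA > I_C = 4.45 mA, confirming saturation.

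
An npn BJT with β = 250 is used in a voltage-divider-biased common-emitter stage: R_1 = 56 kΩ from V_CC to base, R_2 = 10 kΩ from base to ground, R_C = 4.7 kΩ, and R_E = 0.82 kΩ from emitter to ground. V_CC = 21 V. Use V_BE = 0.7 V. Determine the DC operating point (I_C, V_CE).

Thevenize the base divider: V_Th = V_CC·R_2/(R_1+R_2) = 21×10/66 = 3.18 V, R_Th = R_1‖R_2 = 8.48 kΩ.
Base-emitter loop: V_Th = I_B·R_Th + V_BE + (β+1)I_B·R_E, so I_B = (3.18 − 0.7) / (8.48 + 251×0.82) = 0.0116 mA.
I_C = β·I_B = 250×0.0116 = 2.9 mA, and I_E = (β+1)I_B = 2.91 mA.
V_CE = V_CC − I_C·R_C − I_E·R_E = 21 − 2.9×4.7 − 2.91×0.82 = 5.01 V.
V_CE = 5.01 V > 0.2 V confirms active-region operation.

I_C ≈ 2.9 mA, V_CE ≈ 5 V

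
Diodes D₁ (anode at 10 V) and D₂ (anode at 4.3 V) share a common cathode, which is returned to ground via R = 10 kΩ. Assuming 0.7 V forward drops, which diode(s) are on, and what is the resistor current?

Only D₁ conducts; I_R ≈ 0.93 mA

Assume both conduct. Then node N would need to be at both 10−0.7 = 9.3 V and 4.3−0.7 = 3.6 V, which is impossible.
Assume only D₁ conducts: V_N = 10 − 0.7 = 9.3 V, so I_R = 9.3/10 = 0.93 mA.
Check D₂: its anode-to-cathode voltage is 4.3 − 9.3 = -5 V < 0.7 V, so it is off. The assumption is consistent.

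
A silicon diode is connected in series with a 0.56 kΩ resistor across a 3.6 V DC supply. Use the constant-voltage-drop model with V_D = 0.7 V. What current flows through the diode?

I ≈ 5.2 mA

KVL around the loop: 3.6 = V_D + I·R = 0.7 + I × 0.56 kΩ.
So I = (3.6 − 0.7) / 0.56 kΩ = 2.9 / 0.56 = 5.18 mA.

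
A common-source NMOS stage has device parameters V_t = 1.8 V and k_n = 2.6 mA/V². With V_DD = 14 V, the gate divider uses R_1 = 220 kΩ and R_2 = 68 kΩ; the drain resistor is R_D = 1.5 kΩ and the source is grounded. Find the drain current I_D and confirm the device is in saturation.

V_G = V_DD·R_2/(R_1+R_2) = 14×68/288 = 3.31 V. With the source grounded, V_GS = V_G = 3.31 V.
Assume saturation: I_D = (k_n/2)(V_GS − V_t)² = (2.6/2)×(3.31 − 1.8)² = 1.3×1.51² = 2.95 mA.
V_DS = V_DD − I_D·R_D = 14 − 2.95×1.5 = 9.58 V.
Saturation requires V_DS ≥ V_GS − V_t = 1.51 V; 9.58 ≥ 1.51 ✓.

I_D ≈ 2.9 mA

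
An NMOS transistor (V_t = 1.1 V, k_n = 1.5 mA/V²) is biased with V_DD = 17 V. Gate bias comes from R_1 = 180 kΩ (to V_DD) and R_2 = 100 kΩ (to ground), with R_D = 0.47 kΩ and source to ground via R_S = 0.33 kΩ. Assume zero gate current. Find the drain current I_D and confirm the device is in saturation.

I_D ≈ 6.3 mA

V_G = V_DD·R_2/(R_1+R_2) = 17×100/280 = 6.07 V.
Assume saturation: I_D = (k_n/2)(V_GS − V_t)² with V_GS = V_G − I_D·R_S = 6.07 − 0.33·I_D.
Substituting gives 0.0817·I_D² − 3.46·I_D + 18.5 = 0, with roots I_D = 6.29 or 36.1 mA.
The root I_D = 36.1 mA gives V_GS = -5.84 V ≤ V_t, so take I_D = 6.29 mA.
Then V_GS = 4 V and V_DS = V_DD − I_D(R_D+R_S) = 17 − 6.29×0.8 = 12 V.
Saturation requires V_DS ≥ V_GS − V_t = 2.9 V; 12 ≥ 2.9 ✓.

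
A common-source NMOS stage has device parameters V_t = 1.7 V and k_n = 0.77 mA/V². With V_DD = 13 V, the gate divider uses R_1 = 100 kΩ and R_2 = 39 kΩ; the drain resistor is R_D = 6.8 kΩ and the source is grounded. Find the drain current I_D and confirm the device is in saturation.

V_G = V_DD·R_2/(R_1+R_2) = 13×39/139 = 3.65 V. With the source grounded, V_GS = V_G = 3.65 V.
Assume saturation: I_D = (k_n/2)(V_GS − V_t)² = (0.77/2)×(3.65 − 1.7)² = 0.385×1.95² = 1.46 mA.
V_DS = V_DD − I_D·R_D = 13 − 1.46×6.8 = 3.07 V.
Saturation requires V_DS ≥ V_GS − V_t = 1.95 V; 3.07 ≥ 1.95 ✓.

I_D ≈ 1.5 mA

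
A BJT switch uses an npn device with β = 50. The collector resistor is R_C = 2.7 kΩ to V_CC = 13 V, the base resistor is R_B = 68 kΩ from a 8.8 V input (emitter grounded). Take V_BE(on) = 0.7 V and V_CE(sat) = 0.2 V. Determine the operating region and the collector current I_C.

Assume active: I_B = (8.8 − 0.7)/68 = 0.119 mA, giving I_C = β·I_B = 5.96 mA.
But then V_CE = 13 − 5.96×2.7 = -3.08 V < V_CE(sat) = 0.2 V — impossible in the active region.
So the transistor is saturated. With V_CE = 0.2 V, I_C = (V_CC − 0.2)/R_C = 12.8/2.7 = 4.74 mA.
Check: β·I_B = 5.96 mA > I_C = 4.74 mA, confirming saturation.

saturation; I_C ≈ 4.7 mA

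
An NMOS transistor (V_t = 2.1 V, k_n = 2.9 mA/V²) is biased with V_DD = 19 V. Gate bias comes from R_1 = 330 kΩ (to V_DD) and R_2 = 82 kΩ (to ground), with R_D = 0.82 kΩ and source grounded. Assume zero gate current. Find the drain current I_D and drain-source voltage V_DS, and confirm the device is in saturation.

I_D ≈ 4.1 mA, V_DS ≈ 16 V

V_G = V_DD·R_2/(R_1+R_2) = 19×82/412 = 3.78 V. With the source grounded, V_GS = V_G = 3.78 V.
Assume saturation: I_D = (k_n/2)(V_GS − V_t)² = (2.9/2)×(3.78 − 2.1)² = 1.45×1.68² = 4.1 mA.
V_DS = V_DD − I_D·R_D = 19 − 4.1×0.82 = 15.6 V.
Saturation requires V_DS ≥ V_GS − V_t = 1.68 V; 15.6 ≥ 1.68 ✓.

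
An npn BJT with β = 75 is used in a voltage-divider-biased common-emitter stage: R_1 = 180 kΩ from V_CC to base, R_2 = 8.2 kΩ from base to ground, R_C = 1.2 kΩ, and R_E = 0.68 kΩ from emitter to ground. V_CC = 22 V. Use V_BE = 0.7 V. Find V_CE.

Thevenize the base divider: V_Th = V_CC·R_2/(R_1+R_2) = 22×8.2/188 = 0.959 V, R_Th = R_1‖R_2 = 7.84 kΩ.
Base-emitter loop: V_Th = I_B·R_Th + V_BE + (β+1)I_B·R_E, so I_B = (0.959 − 0.7) / (7.84 + 76×0.68) = 0.00434 mA.
I_C = β·I_B = 75×0.00434 = 0.326 mA, and I_E = (β+1)I_B = 0.33 mA.
V_CE = V_CC − I_C·R_C − I_E·R_E = 22 − 0.326×1.2 − 0.33×0.68 = 21.4 V.
V_CE = 21.4 V > 0.2 V confirms active-region operation.

V_CE ≈ 21 V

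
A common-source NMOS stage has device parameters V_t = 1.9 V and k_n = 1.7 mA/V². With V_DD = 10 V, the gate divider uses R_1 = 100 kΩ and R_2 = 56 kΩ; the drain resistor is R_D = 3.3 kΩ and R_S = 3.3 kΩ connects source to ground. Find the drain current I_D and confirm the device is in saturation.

V_G = V_DD·R_2/(R_1+R_2) = 10×56/156 = 3.59 V.
Assume saturation: I_D = (k_n/2)(V_GS − V_t)² with V_GS = V_G − I_D·R_S = 3.59 − 3.3·I_D.
Substituting gives 9.26·I_D² − 10.5·I_D + 2.43 = 0, with roots I_D = 0.325 or 0.807 mA.
The root I_D = 0.807 mA gives V_GS = 0.925 V ≤ V_t, so take I_D = 0.325 mA.
Then V_GS = 2.52 V and V_DS = V_DD − I_D(R_D+R_S) = 10 − 0.325×6.6 = 7.86 V.
Saturation requires V_DS ≥ V_GS − V_t = 0.618 V; 7.86 ≥ 0.618 ✓.

I_D ≈ 0.32 mA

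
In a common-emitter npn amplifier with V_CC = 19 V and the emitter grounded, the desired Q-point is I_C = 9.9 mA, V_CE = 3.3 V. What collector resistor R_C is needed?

Collector loop: V_CC = I_C·R_C + V_CE.
R_C = (V_CC − V_CE)/I_C = (19 − 3.3)/9.9 = 1.59 kΩ.

R_C ≈ 1.6 kΩ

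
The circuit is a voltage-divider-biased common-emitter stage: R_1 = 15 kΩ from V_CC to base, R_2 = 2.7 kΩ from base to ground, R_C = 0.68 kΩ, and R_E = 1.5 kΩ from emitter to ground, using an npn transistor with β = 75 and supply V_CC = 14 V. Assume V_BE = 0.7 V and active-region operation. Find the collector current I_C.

I_C ≈ 0.93 mA

Thevenize the base divider: V_Th = V_CC·R_2/(R_1+R_2) = 14×2.7/17.7 = 2.14 V, R_Th = R_1‖R_2 = 2.29 kΩ.
Base-emitter loop: V_Th = I_B·R_Th + V_BE + (β+1)I_B·R_E, so I_B = (2.14 − 0.7) / (2.29 + 76×1.5) = 0.0123 mA.
I_C = β·I_B = 75×0.0123 = 0.926 mA, and I_E = (β+1)I_B = 0.938 mA.
V_CE = V_CC − I_C·R_C − I_E·R_E = 14 − 0.926×0.68 − 0.938×1.5 = 12 V.
V_CE = 12 V > 0.2 V confirms active-region operation.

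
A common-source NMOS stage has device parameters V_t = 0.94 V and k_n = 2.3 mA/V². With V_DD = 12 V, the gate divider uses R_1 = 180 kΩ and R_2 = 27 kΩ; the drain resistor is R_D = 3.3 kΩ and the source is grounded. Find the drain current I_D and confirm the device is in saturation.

V_G = V_DD·R_2/(R_1+R_2) = 12×27/207 = 1.57 V. With the source grounded, V_GS = V_G = 1.57 V.
Assume saturation: I_D = (k_n/2)(V_GS − V_t)² = (2.3/2)×(1.57 − 0.94)² = 1.15×0.625² = 0.45 mA.
V_DS = V_DD − I_D·R_D = 12 − 0.45×3.3 = 10.5 V.
Saturation requires V_DS ≥ V_GS − V_t = 0.625 V; 10.5 ≥ 0.625 ✓.

I_D ≈ 0.45 mA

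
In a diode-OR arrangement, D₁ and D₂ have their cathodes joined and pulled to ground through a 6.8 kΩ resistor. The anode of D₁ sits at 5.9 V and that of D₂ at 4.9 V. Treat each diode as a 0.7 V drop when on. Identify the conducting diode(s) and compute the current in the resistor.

Only D₁ conducts; I_R ≈ 0.76 mA

Assume both conduct. Then node N would need to be at both 5.9−0.7 = 5.2 V and 4.9−0.7 = 4.2 V, which is impossible.
Assume only D₁ conducts: V_N = 5.9 − 0.7 = 5.2 V, so I_R = 5.2/6.8 = 0.765 mA.
Check D₂: its anode-to-cathode voltage is 4.9 − 5.2 = -0.3 V < 0.7 V, so it is off. The assumption is consistent.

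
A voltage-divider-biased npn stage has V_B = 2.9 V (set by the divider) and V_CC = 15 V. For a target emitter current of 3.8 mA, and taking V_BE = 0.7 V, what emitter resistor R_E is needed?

V_E = V_B − V_BE = 2.9 − 0.7 = 2.2 V.
R_E = V_E / I_E = 2.2 / 3.8 = 0.579 kΩ.

R_E ≈ 0.58 kΩ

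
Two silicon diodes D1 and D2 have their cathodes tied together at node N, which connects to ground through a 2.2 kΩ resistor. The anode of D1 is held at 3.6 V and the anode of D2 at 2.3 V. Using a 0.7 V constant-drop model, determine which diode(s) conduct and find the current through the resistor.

Only D1 conducts; I_R ≈ 1.3 mA

Assume both conduct. Then node N would need to be at both 3.6−0.7 = 2.9 V and 2.3−0.7 = 1.6 V, which is impossible.
Assume only D1 conducts: V_N = 3.6 − 0.7 = 2.9 V, so I_R = 2.9/2.2 = 1.32 mA.
Check D2: its anode-to-cathode voltage is 2.3 − 2.9 = -0.6 V < 0.7 V, so it is off. The assumption is consistent.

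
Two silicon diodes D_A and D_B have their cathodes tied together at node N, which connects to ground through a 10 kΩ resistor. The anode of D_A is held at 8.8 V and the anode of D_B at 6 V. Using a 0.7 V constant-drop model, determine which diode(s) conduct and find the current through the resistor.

Only D_A conducts; I_R ≈ 0.81 mA

Assume both conduct. Then node N would need to be at both 8.8−0.7 = 8.1 V and 6−0.7 = 5.3 V, which is impossible.
Assume only D_A conducts: V_N = 8.8 − 0.7 = 8.1 V, so I_R = 8.1/10 = 0.81 mA.
Check D_B: its anode-to-cathode voltage is 6 − 8.1 = -2.1 V < 0.7 V, so it is off. The assumption is consistent.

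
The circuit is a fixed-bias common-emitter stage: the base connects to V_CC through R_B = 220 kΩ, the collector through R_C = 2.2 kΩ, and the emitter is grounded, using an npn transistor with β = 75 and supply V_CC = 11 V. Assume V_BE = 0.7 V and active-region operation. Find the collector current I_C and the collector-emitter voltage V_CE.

I_C ≈ 3.5 mA, V_CE ≈ 3.3 V

Base loop: V_CC = I_B·R_B + V_BE, so I_B = (11 − 0.7)/220 kΩ = 0.0468 mA.
In the active region I_C = β·I_B = 75 × 0.0468 = 3.51 mA.
Collector loop: V_CE = V_CC − I_C·R_C = 11 − 3.51×2.2 = 3.27 V.
Since V_CE = 3.27 V > V_CE(sat) ≈ 0.2 V, the transistor is in the active region as assumed.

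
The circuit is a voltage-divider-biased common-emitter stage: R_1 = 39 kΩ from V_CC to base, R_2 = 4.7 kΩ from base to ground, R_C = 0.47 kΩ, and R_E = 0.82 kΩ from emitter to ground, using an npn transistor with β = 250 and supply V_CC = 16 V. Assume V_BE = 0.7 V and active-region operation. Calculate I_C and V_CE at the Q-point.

I_C ≈ 1.2 mA, V_CE ≈ 14 V

Thevenize the base divider: V_Th = V_CC·R_2/(R_1+R_2) = 16×4.7/43.7 = 1.72 V, R_Th = R_1‖R_2 = 4.19 kΩ.
Base-emitter loop: V_Th = I_B·R_Th + V_BE + (β+1)I_B·R_E, so I_B = (1.72 − 0.7) / (4.19 + 251×0.82) = 0.00486 mA.
I_C = β·I_B = 250×0.00486 = 1.22 mA, and I_E = (β+1)I_B = 1.22 mA.
V_CE = V_CC − I_C·R_C − I_E·R_E = 16 − 1.22×0.47 − 1.22×0.82 = 14.4 V.
V_CE = 14.4 V > 0.2 V confirms active-region operation.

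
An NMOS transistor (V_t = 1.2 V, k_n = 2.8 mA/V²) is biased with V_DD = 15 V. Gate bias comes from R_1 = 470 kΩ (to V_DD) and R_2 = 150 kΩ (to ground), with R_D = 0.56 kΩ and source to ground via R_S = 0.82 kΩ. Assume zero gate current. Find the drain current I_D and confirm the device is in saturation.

V_G = V_DD·R_2/(R_1+R_2) = 15×150/620 = 3.63 V.
Assume saturation: I_D = (k_n/2)(V_GS − V_t)² with V_GS = V_G − I_D·R_S = 3.63 − 0.82·I_D.
Substituting gives 0.941·I_D² − 6.58·I_D + 8.26 = 0, with roots I_D = 1.64 or 5.35 mA.
The root I_D = 5.35 mA gives V_GS = -0.754 V ≤ V_t, so take I_D = 1.64 mA.
Then V_GS = 2.28 V and V_DS = V_DD − I_D(R_D+R_S) = 15 − 1.64×1.38 = 12.7 V.
Saturation requires V_DS ≥ V_GS − V_t = 1.08 V; 12.7 ≥ 1.08 ✓.

I_D ≈ 1.6 mA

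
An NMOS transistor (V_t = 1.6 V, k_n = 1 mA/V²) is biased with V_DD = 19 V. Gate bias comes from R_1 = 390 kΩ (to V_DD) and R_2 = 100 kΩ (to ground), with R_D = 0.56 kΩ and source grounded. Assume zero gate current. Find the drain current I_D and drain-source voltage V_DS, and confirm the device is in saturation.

V_G = V_DD·R_2/(R_1+R_2) = 19×100/490 = 3.88 V. With the source grounded, V_GS = V_G = 3.88 V.
Assume saturation: I_D = (k_n/2)(V_GS − V_t)² = (1/2)×(3.88 − 1.6)² = 0.5×2.28² = 2.59 mA.
V_DS = V_DD − I_D·R_D = 19 − 2.59×0.56 = 17.5 V.
Saturation requires V_DS ≥ V_GS − V_t = 2.28 V; 17.5 ≥ 2.28 ✓.

I_D ≈ 2.6 mA, V_DS ≈ 18 V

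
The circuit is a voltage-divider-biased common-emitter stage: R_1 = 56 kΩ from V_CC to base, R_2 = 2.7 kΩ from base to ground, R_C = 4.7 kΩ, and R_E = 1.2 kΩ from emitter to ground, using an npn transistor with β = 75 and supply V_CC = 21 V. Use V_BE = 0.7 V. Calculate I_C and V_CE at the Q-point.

I_C ≈ 0.21 mA, V_CE ≈ 20 V

Thevenize the base divider: V_Th = V_CC·R_2/(R_1+R_2) = 21×2.7/58.7 = 0.966 V, R_Th = R_1‖R_2 = 2.58 kΩ.
Base-emitter loop: V_Th = I_B·R_Th + V_BE + (β+1)I_B·R_E, so I_B = (0.966 − 0.7) / (2.58 + 76×1.2) = 0.00284 mA.
I_C = β·I_B = 75×0.00284 = 0.213 mA, and I_E = (β+1)I_B = 0.216 mA.
V_CE = V_CC − I_C·R_C − I_E·R_E = 21 − 0.213×4.7 − 0.216×1.2 = 19.7 V.
V_CE = 19.7 V > 0.2 V confirms active-region operation.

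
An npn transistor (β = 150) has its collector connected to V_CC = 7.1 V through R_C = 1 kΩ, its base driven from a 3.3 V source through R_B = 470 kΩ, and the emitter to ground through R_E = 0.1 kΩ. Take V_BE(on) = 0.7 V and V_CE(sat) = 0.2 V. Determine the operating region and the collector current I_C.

Assume active. Base-emitter loop: I_B = (V_BB − V_BE)/(R_B + (β+1)R_E) = (3.3 − 0.7)/(470 + 151×0.1) = 0.00536 mA.
I_C = β·I_B = 150×0.00536 = 0.804 mA.
V_CE = V_CC − I_C·R_C − I_E·R_E = 7.1 − 0.804×1 − 0.809×0.1 = 6.22 V > V_CE(sat), so the active-region assumption holds.

active; I_C ≈ 0.8 mA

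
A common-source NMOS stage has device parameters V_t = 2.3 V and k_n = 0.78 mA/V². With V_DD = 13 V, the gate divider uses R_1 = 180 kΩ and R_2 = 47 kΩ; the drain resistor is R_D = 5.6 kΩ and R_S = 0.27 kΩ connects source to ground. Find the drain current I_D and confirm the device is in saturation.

V_G = V_DD·R_2/(R_1+R_2) = 13×47/227 = 2.69 V.
Assume saturation: I_D = (k_n/2)(V_GS − V_t)² with V_GS = V_G − I_D·R_S = 2.69 − 0.27·I_D.
Substituting gives 0.0284·I_D² − 1.08·I_D + 0.0598 = 0, with roots I_D = 0.0553 or 38 mA.
The root I_D = 38 mA gives V_GS = -7.57 V ≤ V_t, so take I_D = 0.0553 mA.
Then V_GS = 2.68 V and V_DS = V_DD − I_D(R_D+R_S) = 13 − 0.0553×5.87 = 12.7 V.
Saturation requires V_DS ≥ V_GS − V_t = 0.377 V; 12.7 ≥ 0.377 ✓.

I_D ≈ 0.055 mA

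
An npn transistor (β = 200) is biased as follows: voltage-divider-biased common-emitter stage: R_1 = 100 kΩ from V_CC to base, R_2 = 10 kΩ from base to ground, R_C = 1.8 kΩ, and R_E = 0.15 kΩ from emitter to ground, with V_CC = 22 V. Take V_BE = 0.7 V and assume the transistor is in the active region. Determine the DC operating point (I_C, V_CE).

I_C ≈ 6.6 mA, V_CE ≈ 9.1 V

Thevenize the base divider: V_Th = V_CC·R_2/(R_1+R_2) = 22×10/110 = 2 V, R_Th = R_1‖R_2 = 9.09 kΩ.
Base-emitter loop: V_Th = I_B·R_Th + V_BE + (β+1)I_B·R_E, so I_B = (2 − 0.7) / (9.09 + 201×0.15) = 0.0331 mA.
I_C = β·I_B = 200×0.0331 = 6.63 mA, and I_E = (β+1)I_B = 6.66 mA.
V_CE = V_CC − I_C·R_C − I_E·R_E = 22 − 6.63×1.8 − 6.66×0.15 = 9.07 V.
V_CE = 9.07 V > 0.2 V confirms active-region operation.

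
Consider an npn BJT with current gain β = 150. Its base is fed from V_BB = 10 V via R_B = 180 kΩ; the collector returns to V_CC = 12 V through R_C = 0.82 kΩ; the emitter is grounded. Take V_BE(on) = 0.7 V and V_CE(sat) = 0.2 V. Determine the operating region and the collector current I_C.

active; I_C ≈ 7.8 mA

Assume active. Base-emitter loop: I_B = (V_BB − V_BE)/R_B = (10 − 0.7)/180 = 0.0517 mA.
I_C = β·I_B = 150×0.0517 = 7.75 mA.
V_CE = V_CC − I_C·R_C = 12 − 7.75×0.82 = 5.64 V > V_CE(sat), so the active-region assumption holds.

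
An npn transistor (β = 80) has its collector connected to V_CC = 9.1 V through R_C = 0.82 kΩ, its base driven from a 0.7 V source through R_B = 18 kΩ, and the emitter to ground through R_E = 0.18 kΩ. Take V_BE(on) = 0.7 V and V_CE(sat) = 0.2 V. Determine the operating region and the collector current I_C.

V_BB = 0.7 V ≤ V_BE(on) = 0.7 V, so the base-emitter junction is not forward biased.
The transistor is in cutoff: I_B = I_C = 0.

cutoff; I_C ≈ 0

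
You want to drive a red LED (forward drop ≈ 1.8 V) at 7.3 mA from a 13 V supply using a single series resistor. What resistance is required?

The resistor drops V_S − V_D = 13 − 1.8 = 11.2 V at 7.3 mA.
R = 11.2 V / 7.3 mA = 1.53 kΩ.

R ≈ 1.5 kΩ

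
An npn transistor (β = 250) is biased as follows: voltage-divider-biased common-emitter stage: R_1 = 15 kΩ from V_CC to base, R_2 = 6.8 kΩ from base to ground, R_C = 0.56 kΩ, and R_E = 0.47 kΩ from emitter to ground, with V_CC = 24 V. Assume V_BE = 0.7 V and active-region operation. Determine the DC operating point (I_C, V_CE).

I_C ≈ 14 mA, V_CE ≈ 9.7 V

Thevenize the base divider: V_Th = V_CC·R_2/(R_1+R_2) = 24×6.8/21.8 = 7.49 V, R_Th = R_1‖R_2 = 4.68 kΩ.
Base-emitter loop: V_Th = I_B·R_Th + V_BE + (β+1)I_B·R_E, so I_B = (7.49 − 0.7) / (4.68 + 251×0.47) = 0.0553 mA.
I_C = β·I_B = 250×0.0553 = 13.8 mA, and I_E = (β+1)I_B = 13.9 mA.
V_CE = V_CC − I_C·R_C − I_E·R_E = 24 − 13.8×0.56 − 13.9×0.47 = 9.73 V.
V_CE = 9.73 V > 0.2 V confirms active-region operation.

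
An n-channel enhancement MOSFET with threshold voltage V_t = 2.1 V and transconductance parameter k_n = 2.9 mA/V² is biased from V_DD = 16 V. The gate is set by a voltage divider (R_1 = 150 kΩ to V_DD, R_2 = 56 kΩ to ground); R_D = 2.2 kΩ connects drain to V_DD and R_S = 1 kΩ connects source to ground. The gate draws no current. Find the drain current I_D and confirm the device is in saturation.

V_G = V_DD·R_2/(R_1+R_2) = 16×56/206 = 4.35 V.
Assume saturation: I_D = (k_n/2)(V_GS − V_t)² with V_GS = V_G − I_D·R_S = 4.35 − 1·I_D.
Substituting gives 1.45·I_D² − 7.52·I_D + 7.34 = 0, with roots I_D = 1.3 or 3.89 mA.
The root I_D = 3.89 mA gives V_GS = 0.463 V ≤ V_t, so take I_D = 1.3 mA.
Then V_GS = 3.05 V and V_DS = V_DD − I_D(R_D+R_S) = 16 − 1.3×3.2 = 11.8 V.
Saturation requires V_DS ≥ V_GS − V_t = 0.948 V; 11.8 ≥ 0.948 ✓.

I_D ≈ 1.3 mA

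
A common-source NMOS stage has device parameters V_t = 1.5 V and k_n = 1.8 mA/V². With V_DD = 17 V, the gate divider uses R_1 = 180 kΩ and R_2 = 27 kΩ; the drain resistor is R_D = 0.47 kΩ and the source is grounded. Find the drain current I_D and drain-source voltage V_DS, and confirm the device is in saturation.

I_D ≈ 0.46 mA, V_DS ≈ 17 V

V_G = V_DD·R_2/(R_1+R_2) = 17×27/207 = 2.22 V. With the source grounded, V_GS = V_G = 2.22 V.
Assume saturation: I_D = (k_n/2)(V_GS − V_t)² = (1.8/2)×(2.22 − 1.5)² = 0.9×0.717² = 0.463 mA.
V_DS = V_DD − I_D·R_D = 17 − 0.463×0.47 = 16.8 V.
Saturation requires V_DS ≥ V_GS − V_t = 0.717 V; 16.8 ≥ 0.717 ✓.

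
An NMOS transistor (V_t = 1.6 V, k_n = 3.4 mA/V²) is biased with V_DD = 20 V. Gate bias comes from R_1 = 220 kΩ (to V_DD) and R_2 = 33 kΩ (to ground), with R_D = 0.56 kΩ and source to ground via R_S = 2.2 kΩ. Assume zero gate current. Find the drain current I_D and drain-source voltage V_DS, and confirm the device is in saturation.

I_D ≈ 0.28 mA, V_DS ≈ 19 V

V_G = V_DD·R_2/(R_1+R_2) = 20×33/253 = 2.61 V.
Assume saturation: I_D = (k_n/2)(V_GS − V_t)² with V_GS = V_G − I_D·R_S = 2.61 − 2.2·I_D.
Substituting gives 8.23·I_D² − 8.55·I_D + 1.73 = 0, with roots I_D = 0.276 or 0.763 mA.
The root I_D = 0.763 mA gives V_GS = 0.93 V ≤ V_t, so take I_D = 0.276 mA.
Then V_GS = 2 V and V_DS = V_DD − I_D(R_D+R_S) = 20 − 0.276×2.76 = 19.2 V.
Saturation requires V_DS ≥ V_GS − V_t = 0.403 V; 19.2 ≥ 0.403 ✓.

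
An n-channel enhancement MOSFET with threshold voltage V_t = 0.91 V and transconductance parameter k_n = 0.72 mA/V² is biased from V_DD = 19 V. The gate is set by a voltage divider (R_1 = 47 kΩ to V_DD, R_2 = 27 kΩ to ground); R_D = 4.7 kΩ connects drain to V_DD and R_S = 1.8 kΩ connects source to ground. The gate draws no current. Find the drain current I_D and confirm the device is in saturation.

V_G = V_DD·R_2/(R_1+R_2) = 19×27/74 = 6.93 V.
Assume saturation: I_D = (k_n/2)(V_GS − V_t)² with V_GS = V_G − I_D·R_S = 6.93 − 1.8·I_D.
Substituting gives 1.17·I_D² − 8.81·I_D + 13.1 = 0, with roots I_D = 2.03 or 5.52 mA.
The root I_D = 5.52 mA gives V_GS = -3.01 V ≤ V_t, so take I_D = 2.03 mA.
Then V_GS = 3.28 V and V_DS = V_DD − I_D(R_D+R_S) = 19 − 2.03×6.5 = 5.82 V.
Saturation requires V_DS ≥ V_GS − V_t = 2.37 V; 5.82 ≥ 2.37 ✓.

I_D ≈ 2 mA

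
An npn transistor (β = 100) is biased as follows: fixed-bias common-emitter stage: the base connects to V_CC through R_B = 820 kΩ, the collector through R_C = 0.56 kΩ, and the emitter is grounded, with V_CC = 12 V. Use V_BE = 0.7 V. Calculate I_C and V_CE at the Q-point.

I_C ≈ 1.4 mA, V_CE ≈ 11 V

Base loop: V_CC = I_B·R_B + V_BE, so I_B = (12 − 0.7)/820 kΩ = 0.0138 mA.
In the active region I_C = β·I_B = 100 × 0.0138 = 1.38 mA.
Collector loop: V_CE = V_CC − I_C·R_C = 12 − 1.38×0.56 = 11.2 V.
Since V_CE = 11.2 V > V_CE(sat) ≈ 0.2 V, the transistor is in the active region as assumed.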